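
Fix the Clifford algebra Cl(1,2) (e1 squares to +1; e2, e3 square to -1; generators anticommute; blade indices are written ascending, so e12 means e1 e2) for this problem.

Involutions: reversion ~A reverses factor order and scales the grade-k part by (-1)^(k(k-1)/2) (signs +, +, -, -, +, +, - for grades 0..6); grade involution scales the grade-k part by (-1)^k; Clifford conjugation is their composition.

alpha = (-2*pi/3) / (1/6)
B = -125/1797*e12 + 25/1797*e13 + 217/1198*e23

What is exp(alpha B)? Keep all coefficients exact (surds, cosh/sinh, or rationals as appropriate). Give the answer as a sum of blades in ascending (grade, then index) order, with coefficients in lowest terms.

B^2 term by term: the squares give (-125/1797)^2*(e12)^2 + (25/1797)^2*(e13)^2 + (217/1198)^2*(e23)^2 = 15625/3229209*(+1) + 625/3229209*(+1) + 47089/1435204*(-1) = -1/36 (each basis 2-blade squares to minus the product of its generators' squares); cross terms between blades sharing an index anticommute and cancel. So B^2 = -1/36.
B^2 = -1/36 — since the square is negative, the closed form is circular: l = 1/6, alpha*l = -2*pi/3, so exp(alpha B) = cos(-2*pi/3) + (sin(-2*pi/3)/(1/6))*B = -1/2 + (-3*sqrt(3))*B.
Answer: -1/2 + 125*sqrt(3)/599*e12 - 25*sqrt(3)/599*e13 - 651*sqrt(3)/1198*e23


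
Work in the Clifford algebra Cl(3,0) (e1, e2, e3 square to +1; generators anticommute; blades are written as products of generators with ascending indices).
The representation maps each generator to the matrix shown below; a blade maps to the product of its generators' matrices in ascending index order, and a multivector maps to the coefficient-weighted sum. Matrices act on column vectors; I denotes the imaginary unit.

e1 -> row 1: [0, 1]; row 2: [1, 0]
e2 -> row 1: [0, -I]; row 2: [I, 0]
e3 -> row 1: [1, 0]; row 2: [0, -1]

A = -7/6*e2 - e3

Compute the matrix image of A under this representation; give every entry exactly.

M = (-7/6)*rho(e2) + (-1)*rho(e3), summed entrywise:
Answer: row 1: [-1, 7*I/6]; row 2: [-7*I/6, 1]


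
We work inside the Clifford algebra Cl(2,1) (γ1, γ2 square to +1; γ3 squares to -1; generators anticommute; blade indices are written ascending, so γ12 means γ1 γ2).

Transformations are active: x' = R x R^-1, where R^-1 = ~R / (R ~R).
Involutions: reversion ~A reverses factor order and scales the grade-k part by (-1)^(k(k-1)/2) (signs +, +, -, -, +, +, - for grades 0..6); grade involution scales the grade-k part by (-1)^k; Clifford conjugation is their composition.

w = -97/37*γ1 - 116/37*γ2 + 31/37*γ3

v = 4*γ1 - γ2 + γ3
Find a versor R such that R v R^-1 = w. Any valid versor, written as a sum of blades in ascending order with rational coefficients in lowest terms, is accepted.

Key observation: q(v) = q(w) = 16 (sandwiches preserve the norm), so R = v + w = 51/37*γ1 - 153/37*γ2 + 68/37*γ3 works whenever it is invertible — the component of v along it is kept and (v - w)/2 reverses, sending v to w.
Answer: 51/37*γ1 - 153/37*γ2 + 68/37*γ3


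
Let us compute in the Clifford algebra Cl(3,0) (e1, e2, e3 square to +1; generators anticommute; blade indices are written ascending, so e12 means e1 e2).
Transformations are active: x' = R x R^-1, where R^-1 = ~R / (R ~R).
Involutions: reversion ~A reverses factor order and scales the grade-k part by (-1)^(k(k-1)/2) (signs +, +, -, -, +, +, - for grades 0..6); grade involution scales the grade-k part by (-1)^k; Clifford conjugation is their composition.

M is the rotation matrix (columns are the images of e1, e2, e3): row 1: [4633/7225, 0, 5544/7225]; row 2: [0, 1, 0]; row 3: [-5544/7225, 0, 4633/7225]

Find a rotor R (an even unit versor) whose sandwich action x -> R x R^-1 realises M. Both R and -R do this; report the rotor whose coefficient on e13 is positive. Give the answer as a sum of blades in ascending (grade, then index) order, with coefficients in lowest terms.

Method: write R = a + b12*e12 + b13*e13 + b23*e23 with a^2 + b12^2 + b13^2 + b23^2 = 1 (so R^-1 = ~R). Expanding the columns R e_j ~R gives tr M = 4a^2 - 1 and, from the antisymmetric part, M21 - M12 = -4a*b12, M13 - M31 = 4a*b13, M32 - M23 = -4a*b23.
Here tr M = 16491/7225, so a^2 = (1 + tr M)/4 = 5929/7225 and a = ±77/85. Taking a = 77/85: M21 - M12 = 0, M13 - M31 = 11088/7225, M32 - M23 = 0, giving b12 = 0, b13 = 36/85, b23 = 0, i.e. R = 77/85 + 36/85*e13.
Its e13 coefficient is already positive.
Answer: 77/85 + 36/85*e13. Key observation: the double cover Spin(3) -> SO(3) sends R and -R to the same matrix (trace 16491/7225 here), so the stated sign of the e13 coefficient is what selects one sheet.


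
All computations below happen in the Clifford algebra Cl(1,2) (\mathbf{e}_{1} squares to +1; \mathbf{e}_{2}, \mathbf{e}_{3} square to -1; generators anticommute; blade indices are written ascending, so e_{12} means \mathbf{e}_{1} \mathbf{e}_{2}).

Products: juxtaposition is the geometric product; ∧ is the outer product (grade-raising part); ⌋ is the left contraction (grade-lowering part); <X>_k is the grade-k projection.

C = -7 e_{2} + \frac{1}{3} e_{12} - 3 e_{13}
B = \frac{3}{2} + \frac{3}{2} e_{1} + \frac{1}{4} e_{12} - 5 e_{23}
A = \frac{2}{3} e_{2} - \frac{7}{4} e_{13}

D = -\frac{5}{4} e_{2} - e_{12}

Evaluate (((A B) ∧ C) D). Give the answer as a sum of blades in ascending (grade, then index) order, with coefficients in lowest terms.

step 1: \frac{1}{6} e_{1} + e_{2} + \frac{143}{24} e_{3} + \frac{31}{4} e_{12} - \frac{21}{8} e_{13} - \frac{7}{16} e_{23}
step 2: -\frac{7}{6} e_{12} + \frac{1001}{24} e_{23} - \frac{241}{18} e_{123}
step 3: \frac{7}{6} - \frac{35}{24} e_{1} - \frac{11159}{288} e_{3} - \frac{899}{36} e_{13}
Answer: \frac{7}{6} - \frac{35}{24} e_{1} - \frac{11159}{288} e_{3} - \frac{899}{36} e_{13}


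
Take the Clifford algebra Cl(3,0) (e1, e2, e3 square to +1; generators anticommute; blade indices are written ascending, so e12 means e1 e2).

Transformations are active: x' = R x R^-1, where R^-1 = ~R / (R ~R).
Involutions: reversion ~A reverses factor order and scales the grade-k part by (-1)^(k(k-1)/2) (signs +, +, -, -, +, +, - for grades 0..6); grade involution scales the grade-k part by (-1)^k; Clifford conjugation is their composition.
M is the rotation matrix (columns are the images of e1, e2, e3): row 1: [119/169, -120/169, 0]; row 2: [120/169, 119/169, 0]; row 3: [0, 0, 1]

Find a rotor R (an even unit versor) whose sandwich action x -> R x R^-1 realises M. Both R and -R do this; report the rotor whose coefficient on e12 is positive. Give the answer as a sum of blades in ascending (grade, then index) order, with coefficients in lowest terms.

Method: write R = a + b12*e12 + b13*e13 + b23*e23 with a^2 + b12^2 + b13^2 + b23^2 = 1 (so R^-1 = ~R). Expanding the columns R e_j ~R gives tr M = 4a^2 - 1 and, from the antisymmetric part, M21 - M12 = -4a*b12, M13 - M31 = 4a*b13, M32 - M23 = -4a*b23.
Here tr M = 407/169, so a^2 = (1 + tr M)/4 = 144/169 and a = ±12/13. Taking a = 12/13: M21 - M12 = 240/169, M13 - M31 = 0, M32 - M23 = 0, giving b12 = -5/13, b13 = 0, b23 = 0, i.e. R = 12/13 - 5/13*e12.
Its e12 coefficient is negative, so report the other preimage -R.
Answer: -12/13 + 5/13*e12. Recall the cover is two-to-one: with M of trace 407/169, both preimages act alike, and the stated e12 sign chooses the sheet.


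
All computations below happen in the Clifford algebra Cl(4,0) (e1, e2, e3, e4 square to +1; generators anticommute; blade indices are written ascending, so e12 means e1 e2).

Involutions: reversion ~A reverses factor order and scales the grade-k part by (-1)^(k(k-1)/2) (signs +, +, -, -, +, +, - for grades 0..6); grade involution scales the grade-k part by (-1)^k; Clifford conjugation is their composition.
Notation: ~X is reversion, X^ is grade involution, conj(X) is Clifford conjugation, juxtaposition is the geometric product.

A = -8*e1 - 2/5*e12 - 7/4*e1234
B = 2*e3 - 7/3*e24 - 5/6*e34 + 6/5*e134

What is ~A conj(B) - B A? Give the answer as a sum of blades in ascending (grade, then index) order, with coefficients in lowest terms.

first term: -21/10*e2 + 35/24*e12 + 143/12*e13 + 14/15*e14 - 48/5*e34 - 4/5*e123 - 133/6*e124 - 20/3*e134 - 12/25*e234 + 1/3*e1234
second term: 21/10*e2 - 35/24*e12 + 241/12*e13 - 14/15*e14 - 48/5*e34 - 4/5*e123 + 91/6*e124 + 20/3*e134 - 12/25*e234 + 1/3*e1234
Answer: -21/5*e2 + 35/12*e12 - 49/6*e13 + 28/15*e14 - 112/3*e124 - 40/3*e134


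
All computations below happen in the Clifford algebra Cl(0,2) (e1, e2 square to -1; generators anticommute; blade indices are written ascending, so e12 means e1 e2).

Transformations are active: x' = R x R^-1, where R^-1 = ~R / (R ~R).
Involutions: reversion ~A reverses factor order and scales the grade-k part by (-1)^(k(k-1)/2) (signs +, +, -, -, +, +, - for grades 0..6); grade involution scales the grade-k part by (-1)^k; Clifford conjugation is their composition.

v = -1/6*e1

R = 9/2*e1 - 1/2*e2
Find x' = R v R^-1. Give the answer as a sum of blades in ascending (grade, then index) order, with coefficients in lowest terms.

~R = 9/2*e1 - 1/2*e2, and R ~R = -41/2, so R^-1 = ~R / (-41/2).
R v = 3/4 - 1/12*e12
Answer: -20/123*e1 + 3/82*e2


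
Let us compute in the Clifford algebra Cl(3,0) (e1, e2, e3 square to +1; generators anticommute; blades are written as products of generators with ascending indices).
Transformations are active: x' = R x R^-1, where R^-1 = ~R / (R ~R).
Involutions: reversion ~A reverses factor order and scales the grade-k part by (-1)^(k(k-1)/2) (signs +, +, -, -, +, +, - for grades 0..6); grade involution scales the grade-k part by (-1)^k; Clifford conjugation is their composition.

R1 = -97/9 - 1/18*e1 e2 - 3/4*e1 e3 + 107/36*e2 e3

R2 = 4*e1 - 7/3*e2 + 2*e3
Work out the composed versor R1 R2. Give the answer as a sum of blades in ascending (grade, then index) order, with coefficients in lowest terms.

Distribute over the terms of R2 (each basis-blade product reordered to ascending indices, repeated generators contracted through their squares):
R1 (4*e1) = -388/9*e1 + 2/9*e2 + 3*e3 + 107/9*e1 e2 e3
R1 (-7/3*e2) = 7/54*e1 + 679/27*e2 + 749/108*e3 - 7/4*e1 e2 e3
R1 (2*e3) = -3/2*e1 + 107/18*e2 - 194/9*e3 - 1/9*e1 e2 e3
Summing the partial products and collecting blades:
Answer: -1201/27*e1 + 1691/54*e2 - 1255/108*e3 + 361/36*e1 e2 e3


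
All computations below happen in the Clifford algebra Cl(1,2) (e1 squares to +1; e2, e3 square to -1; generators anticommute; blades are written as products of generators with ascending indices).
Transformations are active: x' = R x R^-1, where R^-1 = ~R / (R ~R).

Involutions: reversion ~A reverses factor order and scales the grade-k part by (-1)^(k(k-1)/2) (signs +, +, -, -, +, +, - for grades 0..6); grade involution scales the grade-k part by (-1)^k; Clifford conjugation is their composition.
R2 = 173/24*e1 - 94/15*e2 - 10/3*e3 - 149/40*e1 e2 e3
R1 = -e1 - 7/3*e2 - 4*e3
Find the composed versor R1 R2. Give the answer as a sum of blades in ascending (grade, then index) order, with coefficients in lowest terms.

Distribute over the terms of R1 (each basis-blade product reordered to ascending indices, repeated generators contracted through their squares):
(-e1) R2 = -173/24 + 94/15*e1 e2 + 10/3*e1 e3 + 149/40*e2 e3
(-7/3*e2) R2 = -658/45 + 1211/72*e1 e2 + 1043/120*e1 e3 + 70/9*e2 e3
(-4*e3) R2 = -40/3 - 149/10*e1 e2 + 173/6*e1 e3 - 376/15*e2 e3
Summing the partial products and collecting blades:
Answer: -12659/360 + 2947/360*e1 e2 + 4903/120*e1 e3 - 4883/360*e2 e3


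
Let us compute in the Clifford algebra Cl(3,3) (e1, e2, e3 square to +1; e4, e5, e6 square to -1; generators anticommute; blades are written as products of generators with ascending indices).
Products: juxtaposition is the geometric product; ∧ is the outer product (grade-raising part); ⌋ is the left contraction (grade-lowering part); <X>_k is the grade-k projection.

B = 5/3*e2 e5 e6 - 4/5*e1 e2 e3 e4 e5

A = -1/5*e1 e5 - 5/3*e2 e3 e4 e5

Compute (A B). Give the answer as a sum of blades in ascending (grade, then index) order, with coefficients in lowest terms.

step 1: 4/3*e1 - 1/3*e1 e2 e6 - 4/25*e2 e3 e4 - 25/9*e3 e4 e6
Answer: 4/3*e1 - 1/3*e1 e2 e6 - 4/25*e2 e3 e4 - 25/9*e3 e4 e6


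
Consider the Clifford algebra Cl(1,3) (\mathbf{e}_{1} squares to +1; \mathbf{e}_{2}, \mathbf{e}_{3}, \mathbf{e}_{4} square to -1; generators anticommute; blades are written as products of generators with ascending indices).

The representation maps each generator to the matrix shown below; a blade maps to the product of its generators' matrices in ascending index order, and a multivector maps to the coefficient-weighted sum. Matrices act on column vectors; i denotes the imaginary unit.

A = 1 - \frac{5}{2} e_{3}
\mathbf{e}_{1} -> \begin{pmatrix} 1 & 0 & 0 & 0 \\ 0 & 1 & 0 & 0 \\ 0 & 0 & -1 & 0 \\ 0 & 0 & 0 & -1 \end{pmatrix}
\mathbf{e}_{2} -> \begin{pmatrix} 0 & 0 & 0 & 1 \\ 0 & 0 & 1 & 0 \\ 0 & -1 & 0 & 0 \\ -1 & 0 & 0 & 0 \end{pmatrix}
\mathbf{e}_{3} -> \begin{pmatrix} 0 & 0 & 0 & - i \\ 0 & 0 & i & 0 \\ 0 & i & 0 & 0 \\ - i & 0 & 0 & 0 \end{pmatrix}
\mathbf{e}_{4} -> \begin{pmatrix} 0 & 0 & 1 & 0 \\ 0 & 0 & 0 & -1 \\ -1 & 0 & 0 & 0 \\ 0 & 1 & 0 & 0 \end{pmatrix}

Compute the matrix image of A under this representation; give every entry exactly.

M = (1)*1 + (-\frac{5}{2})*rho(e_{3}), summed entrywise (1 is the identity matrix):
Answer: \begin{pmatrix} 1 & 0 & 0 & \frac{5 i}{2} \\ 0 & 1 & - \frac{5 i}{2} & 0 \\ 0 & - \frac{5 i}{2} & 1 & 0 \\ \frac{5 i}{2} & 0 & 0 & 1 \end{pmatrix}


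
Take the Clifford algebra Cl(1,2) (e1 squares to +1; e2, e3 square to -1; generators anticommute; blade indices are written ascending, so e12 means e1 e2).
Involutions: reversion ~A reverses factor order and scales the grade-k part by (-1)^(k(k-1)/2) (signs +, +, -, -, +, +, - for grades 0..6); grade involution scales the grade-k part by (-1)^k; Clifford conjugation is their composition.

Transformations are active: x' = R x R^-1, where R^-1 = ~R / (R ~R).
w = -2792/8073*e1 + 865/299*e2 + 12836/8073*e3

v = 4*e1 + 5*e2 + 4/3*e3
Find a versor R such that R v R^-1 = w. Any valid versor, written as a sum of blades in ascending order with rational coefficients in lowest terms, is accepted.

Reasoning: v^2 = w^2 = -97/9 since conjugation preserves the quadratic form; R = v + w = 29500/8073*e1 + 2360/299*e2 + 23600/8073*e3 is then valid when invertible, keeping its own part and reversing (v - w)/2.
Answer: 29500/8073*e1 + 2360/299*e2 + 23600/8073*e3


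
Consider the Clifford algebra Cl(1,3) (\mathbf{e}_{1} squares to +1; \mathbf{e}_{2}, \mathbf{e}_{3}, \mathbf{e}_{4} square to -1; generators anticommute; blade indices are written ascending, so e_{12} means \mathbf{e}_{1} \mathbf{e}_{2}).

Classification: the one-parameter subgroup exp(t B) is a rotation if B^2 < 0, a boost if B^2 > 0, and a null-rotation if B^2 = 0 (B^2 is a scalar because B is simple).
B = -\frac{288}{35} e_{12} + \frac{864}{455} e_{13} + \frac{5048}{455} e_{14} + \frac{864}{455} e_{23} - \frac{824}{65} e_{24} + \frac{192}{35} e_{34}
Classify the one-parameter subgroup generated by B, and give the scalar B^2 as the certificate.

B^2 term by term: the squares give (-\frac{288}{35})^2*(e_{12})^2 + (\frac{864}{455})^2*(e_{13})^2 + (\frac{5048}{455})^2*(e_{14})^2 + (\frac{864}{455})^2*(e_{23})^2 + (-\frac{824}{65})^2*(e_{24})^2 + (\frac{192}{35})^2*(e_{34})^2 = \frac{82944}{1225}*(+1) + \frac{746496}{207025}*(+1) + \frac{25482304}{207025}*(+1) + \frac{746496}{207025}*(-1) + \frac{678976}{4225}*(-1) + \frac{36864}{1225}*(-1) = 0 (each basis 2-blade squares to minus the product of its generators' squares); cross terms between blades sharing an index anticommute and cancel; the commuting (index-disjoint) pairs give grade-4 terms 2*c*c'*(blade product), which cancel blade by blade — e_{1234}: -\frac{110592}{1225} + \frac{1423872}{29575} + \frac{8722944}{207025} = 0 — confirming B is simple. So B^2 = 0.
Answer: null-rotation, certificate B^2 = 0. Because 0 is invariant under every versor sandwich, the classification follows from its sign alone.


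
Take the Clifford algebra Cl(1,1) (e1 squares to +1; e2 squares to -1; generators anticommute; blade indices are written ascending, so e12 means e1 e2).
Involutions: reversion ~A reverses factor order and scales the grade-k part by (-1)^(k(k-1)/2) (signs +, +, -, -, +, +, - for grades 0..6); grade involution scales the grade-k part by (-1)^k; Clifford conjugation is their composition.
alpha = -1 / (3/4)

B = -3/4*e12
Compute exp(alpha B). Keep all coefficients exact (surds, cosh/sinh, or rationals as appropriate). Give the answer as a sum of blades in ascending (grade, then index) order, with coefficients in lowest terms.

B^2 = (-3/4)^2*(e12)^2 = 9/16*(+1) = 9/16 (a basis 2-blade squares to minus the product of its generators' squares).
B^2 = 9/16 — the series telescopes hyperbolically here: l = 3/4, alpha*l = -1, so exp(alpha B) = cosh(-1) + (sinh(-1)/(3/4))*B = cosh(1) + (-4*sinh(1)/3)*B.
Answer: cosh(1) + sinh(1)*e12


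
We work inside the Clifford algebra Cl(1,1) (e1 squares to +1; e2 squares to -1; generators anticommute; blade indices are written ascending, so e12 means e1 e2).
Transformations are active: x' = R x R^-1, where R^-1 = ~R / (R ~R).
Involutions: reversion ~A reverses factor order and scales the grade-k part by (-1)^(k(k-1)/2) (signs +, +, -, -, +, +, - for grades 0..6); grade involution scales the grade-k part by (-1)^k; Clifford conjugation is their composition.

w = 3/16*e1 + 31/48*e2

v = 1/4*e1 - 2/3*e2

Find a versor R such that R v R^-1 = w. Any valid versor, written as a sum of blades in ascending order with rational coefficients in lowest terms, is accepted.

Why this works: both vectors square to -55/144, so q(v) = q(w) and R = v + w = 7/16*e1 - 1/48*e2 carries v to w — its own direction survives, the complement (v - w)/2 flips.
Answer: 7/16*e1 - 1/48*e2


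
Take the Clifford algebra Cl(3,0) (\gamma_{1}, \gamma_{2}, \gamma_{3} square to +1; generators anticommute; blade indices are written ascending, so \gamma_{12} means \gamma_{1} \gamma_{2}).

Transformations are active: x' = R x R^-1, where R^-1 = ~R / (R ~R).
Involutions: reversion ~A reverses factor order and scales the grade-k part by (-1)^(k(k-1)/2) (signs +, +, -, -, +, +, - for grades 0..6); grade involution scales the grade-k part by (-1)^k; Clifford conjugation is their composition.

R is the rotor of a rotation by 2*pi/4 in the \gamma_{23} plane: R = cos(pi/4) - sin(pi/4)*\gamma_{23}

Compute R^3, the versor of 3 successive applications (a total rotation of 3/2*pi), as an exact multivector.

Because a rotor carries half the rotation angle, composing 3 copies of this \gamma_{23}-plane rotor multiplies the phase: 3*(pi/4) = \frac{3 \pi}{4}, hence R^3 = cos(\frac{3 \pi}{4}) - sin(\frac{3 \pi}{4})*\gamma_{23}.
cos(\frac{3 \pi}{4}) = - \frac{\sqrt{2}}{2} and sin(\frac{3 \pi}{4}) = \frac{\sqrt{2}}{2}, so R^3 = - \frac{\sqrt{2}}{2} - \frac{\sqrt{2}}{2} \gamma_{23}. The net rotation is 3/2*pi; the rotor keeps the half-angle phase exactly.
Answer: - \frac{\sqrt{2}}{2} - \frac{\sqrt{2}}{2} \gamma_{23}


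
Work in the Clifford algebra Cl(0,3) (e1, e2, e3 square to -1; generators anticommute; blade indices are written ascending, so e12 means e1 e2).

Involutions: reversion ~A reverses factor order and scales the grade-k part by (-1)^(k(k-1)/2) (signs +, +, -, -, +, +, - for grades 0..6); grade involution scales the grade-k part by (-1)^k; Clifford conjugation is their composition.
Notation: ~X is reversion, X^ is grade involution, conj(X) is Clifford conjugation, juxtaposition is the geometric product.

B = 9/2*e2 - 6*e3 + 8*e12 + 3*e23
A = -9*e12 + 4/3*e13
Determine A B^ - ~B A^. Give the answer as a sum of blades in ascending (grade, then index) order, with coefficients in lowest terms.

first term: 72 - 97/2*e1 + 4*e12 + 27*e13 - 32/3*e23 - 48*e123
second term: -72 - 97/2*e1 + 4*e12 + 27*e13 - 32/3*e23 + 48*e123
Answer: 144 - 96*e123


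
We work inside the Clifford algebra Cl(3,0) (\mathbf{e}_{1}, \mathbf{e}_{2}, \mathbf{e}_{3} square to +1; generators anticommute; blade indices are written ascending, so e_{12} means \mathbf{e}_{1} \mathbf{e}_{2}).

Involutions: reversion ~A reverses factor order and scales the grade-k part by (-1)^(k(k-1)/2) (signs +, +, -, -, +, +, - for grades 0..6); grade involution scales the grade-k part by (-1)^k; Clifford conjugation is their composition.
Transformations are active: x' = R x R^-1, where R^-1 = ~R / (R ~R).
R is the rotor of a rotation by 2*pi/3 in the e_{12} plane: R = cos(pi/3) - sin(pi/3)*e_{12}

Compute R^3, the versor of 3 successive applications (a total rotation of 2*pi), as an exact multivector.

Half-angle bookkeeping: 3 applications in e_{12} add up to rotor phase 3*pi/3 = \pi, so R^3 = cos(\pi) - sin(\pi)*e_{12}.
cos(\pi) = -1 and sin(\pi) = 0, so R^3 = -1. The total rotation 2*pi is 1 full turn, so every vector returns to itself, yet the rotor is -1, on the OTHER sheet of the double cover (an odd number of 2*pi turns).
Answer: -1


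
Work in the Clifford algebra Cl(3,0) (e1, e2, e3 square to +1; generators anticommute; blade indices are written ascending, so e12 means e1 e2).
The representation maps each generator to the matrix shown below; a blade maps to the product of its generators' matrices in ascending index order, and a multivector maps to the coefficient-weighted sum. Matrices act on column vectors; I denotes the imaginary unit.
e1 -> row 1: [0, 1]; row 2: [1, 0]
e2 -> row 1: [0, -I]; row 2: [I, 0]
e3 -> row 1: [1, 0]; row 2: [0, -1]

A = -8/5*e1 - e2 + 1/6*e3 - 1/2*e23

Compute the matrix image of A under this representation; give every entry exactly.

Bivector images (products of the table entries): rho(e23) = rho(e2)rho(e3) = row 1: [0, I]; row 2: [I, 0].
M = (-8/5)*rho(e1) + (-1)*rho(e2) + (1/6)*rho(e3) + (-1/2)*rho(e23), summed entrywise:
Answer: row 1: [1/6, -8/5 + I/2]; row 2: [-8/5 - 3*I/2, -1/6]


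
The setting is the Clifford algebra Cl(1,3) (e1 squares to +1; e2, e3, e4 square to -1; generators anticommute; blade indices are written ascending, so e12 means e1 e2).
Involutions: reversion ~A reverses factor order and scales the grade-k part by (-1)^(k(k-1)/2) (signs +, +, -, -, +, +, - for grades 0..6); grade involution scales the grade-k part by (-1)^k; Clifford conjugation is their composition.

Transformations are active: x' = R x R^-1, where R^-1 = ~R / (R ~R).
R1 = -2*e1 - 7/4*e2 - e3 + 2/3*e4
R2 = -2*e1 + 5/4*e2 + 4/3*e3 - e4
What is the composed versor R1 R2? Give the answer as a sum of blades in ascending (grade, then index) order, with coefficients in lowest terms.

Distribute over the terms of R1 (each basis-blade product reordered to ascending indices, repeated generators contracted through their squares):
(-2*e1) R2 = 4 - 5/2*e12 - 8/3*e13 + 2*e14
(-7/4*e2) R2 = 35/16 - 7/2*e12 - 7/3*e23 + 7/4*e24
(-e3) R2 = 4/3 - 2*e13 + 5/4*e23 + e34
(2/3*e4) R2 = 2/3 + 4/3*e14 - 5/6*e24 - 8/9*e34
Summing the partial products and collecting blades:
Answer: 131/16 - 6*e12 - 14/3*e13 + 10/3*e14 - 13/12*e23 + 11/12*e24 + 1/9*e34


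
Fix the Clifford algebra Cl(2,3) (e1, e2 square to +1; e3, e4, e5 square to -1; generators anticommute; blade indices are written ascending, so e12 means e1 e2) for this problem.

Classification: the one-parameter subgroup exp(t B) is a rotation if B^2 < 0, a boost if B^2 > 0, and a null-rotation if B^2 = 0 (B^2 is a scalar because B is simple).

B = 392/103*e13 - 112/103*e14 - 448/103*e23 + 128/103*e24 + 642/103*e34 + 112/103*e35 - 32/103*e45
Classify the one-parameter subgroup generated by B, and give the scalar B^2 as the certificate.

B^2 term by term: the squares give (392/103)^2*(e13)^2 + (-112/103)^2*(e14)^2 + (-448/103)^2*(e23)^2 + (128/103)^2*(e24)^2 + (642/103)^2*(e34)^2 + (112/103)^2*(e35)^2 + (-32/103)^2*(e45)^2 = 153664/10609*(+1) + 12544/10609*(+1) + 200704/10609*(+1) + 16384/10609*(+1) + 412164/10609*(-1) + 12544/10609*(-1) + 1024/10609*(-1) = -4 (each basis 2-blade squares to minus the product of its generators' squares); cross terms between blades sharing an index anticommute and cancel; the commuting (index-disjoint) pairs give grade-4 terms 2*c*c'*(blade product), which cancel blade by blade — e1234: -100352/10609 + 100352/10609 = 0; e1345: -25088/10609 + 25088/10609 = 0; e2345: 28672/10609 - 28672/10609 = 0 — confirming B is simple. So B^2 = -4.
Answer: rotation, certificate B^2 = -4. The invariant at work: B^2 = -4 is unchanged by conjugation, hence its sign classifies the subgroup whatever basis B is written in.


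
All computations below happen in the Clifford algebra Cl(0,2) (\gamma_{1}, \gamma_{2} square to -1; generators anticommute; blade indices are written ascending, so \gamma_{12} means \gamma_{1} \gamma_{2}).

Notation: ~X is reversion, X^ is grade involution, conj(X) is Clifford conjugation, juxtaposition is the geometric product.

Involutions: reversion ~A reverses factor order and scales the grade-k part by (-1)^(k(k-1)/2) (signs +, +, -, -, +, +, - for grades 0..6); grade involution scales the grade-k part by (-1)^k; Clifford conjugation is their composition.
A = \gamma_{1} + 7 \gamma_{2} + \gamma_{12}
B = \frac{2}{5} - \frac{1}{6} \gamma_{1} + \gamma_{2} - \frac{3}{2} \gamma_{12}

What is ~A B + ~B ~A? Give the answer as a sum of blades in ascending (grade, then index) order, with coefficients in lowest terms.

first term: -\frac{25}{3} - \frac{91}{10} \gamma_{1} + \frac{67}{15} \gamma_{2} + \frac{53}{30} \gamma_{12}
second term: -\frac{16}{3} - \frac{111}{10} \gamma_{1} + \frac{62}{15} \gamma_{2} - \frac{77}{30} \gamma_{12}
Answer: -\frac{41}{3} - \frac{101}{5} \gamma_{1} + \frac{43}{5} \gamma_{2} - \frac{4}{5} \gamma_{12}


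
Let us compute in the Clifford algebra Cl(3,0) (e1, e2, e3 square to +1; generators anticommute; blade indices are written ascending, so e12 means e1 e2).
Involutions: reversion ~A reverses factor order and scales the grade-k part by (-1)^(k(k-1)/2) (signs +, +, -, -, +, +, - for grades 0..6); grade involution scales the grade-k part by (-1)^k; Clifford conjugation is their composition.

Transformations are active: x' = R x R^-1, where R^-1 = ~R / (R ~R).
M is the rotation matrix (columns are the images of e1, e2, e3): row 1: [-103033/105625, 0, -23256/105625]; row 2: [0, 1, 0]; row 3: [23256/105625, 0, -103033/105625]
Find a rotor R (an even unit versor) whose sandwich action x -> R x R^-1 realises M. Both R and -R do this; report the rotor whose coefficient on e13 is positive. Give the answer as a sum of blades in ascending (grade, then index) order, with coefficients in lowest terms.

Method: write R = a + b12*e12 + b13*e13 + b23*e23 with a^2 + b12^2 + b13^2 + b23^2 = 1 (so R^-1 = ~R). Expanding the columns R e_j ~R gives tr M = 4a^2 - 1 and, from the antisymmetric part, M21 - M12 = -4a*b12, M13 - M31 = 4a*b13, M32 - M23 = -4a*b23.
Here tr M = -100441/105625, so a^2 = (1 + tr M)/4 = 1296/105625 and a = ±36/325. Taking a = 36/325: M21 - M12 = 0, M13 - M31 = -46512/105625, M32 - M23 = 0, giving b12 = 0, b13 = -323/325, b23 = 0, i.e. R = 36/325 - 323/325*e13.
Its e13 coefficient is negative, so report the other preimage -R.
Answer: -36/325 + 323/325*e13. Key observation: the double cover Spin(3) -> SO(3) sends R and -R to the same matrix (trace -100441/105625 here), so the stated sign of the e13 coefficient is what selects one sheet.


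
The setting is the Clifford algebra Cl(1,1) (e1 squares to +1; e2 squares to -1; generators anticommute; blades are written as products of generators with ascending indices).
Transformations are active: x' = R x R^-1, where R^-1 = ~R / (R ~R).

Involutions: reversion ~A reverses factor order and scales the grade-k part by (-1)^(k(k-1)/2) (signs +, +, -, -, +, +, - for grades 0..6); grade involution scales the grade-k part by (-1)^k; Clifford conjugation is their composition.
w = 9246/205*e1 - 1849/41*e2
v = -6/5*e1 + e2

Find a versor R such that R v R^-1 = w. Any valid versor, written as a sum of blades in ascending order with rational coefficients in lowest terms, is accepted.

Equal squares first: v^2 = w^2 = 11/25. Then v + w = 1800/41*e1 - 1808/41*e2 is a versor taking v to w, provided it is invertible.
Answer: 1800/41*e1 - 1808/41*e2


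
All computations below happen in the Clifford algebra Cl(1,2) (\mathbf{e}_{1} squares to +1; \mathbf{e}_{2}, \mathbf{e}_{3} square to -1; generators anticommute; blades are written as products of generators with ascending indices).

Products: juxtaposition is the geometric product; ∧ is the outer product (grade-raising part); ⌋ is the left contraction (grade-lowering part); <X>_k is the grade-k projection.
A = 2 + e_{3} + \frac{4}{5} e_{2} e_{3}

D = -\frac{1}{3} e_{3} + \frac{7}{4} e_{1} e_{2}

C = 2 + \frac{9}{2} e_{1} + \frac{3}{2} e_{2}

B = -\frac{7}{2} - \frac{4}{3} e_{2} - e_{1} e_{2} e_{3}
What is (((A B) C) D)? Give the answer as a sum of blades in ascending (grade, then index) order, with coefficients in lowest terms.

step 1: -7 + \frac{4}{5} e_{1} - \frac{8}{3} e_{2} - \frac{137}{30} e_{3} + e_{1} e_{2} - \frac{22}{15} e_{2} e_{3} - 2 e_{1} e_{2} e_{3}
step 2: -\frac{32}{5} - \frac{157}{5} e_{1} - \frac{61}{3} e_{2} - \frac{34}{3} e_{3} + \frac{76}{5} e_{1} e_{2} + \frac{351}{20} e_{1} e_{3} - \frac{61}{12} e_{2} e_{3} - \frac{53}{5} e_{1} e_{2} e_{3}
step 3: \frac{1027}{45} - \frac{446}{15} e_{1} - \frac{2549}{45} e_{2} - \frac{197}{12} e_{3} - \frac{221}{15} e_{1} e_{2} + \frac{377}{240} e_{1} e_{3} + \frac{26993}{720} e_{2} e_{3} - \frac{249}{10} e_{1} e_{2} e_{3}
Answer: \frac{1027}{45} - \frac{446}{15} e_{1} - \frac{2549}{45} e_{2} - \frac{197}{12} e_{3} - \frac{221}{15} e_{1} e_{2} + \frac{377}{240} e_{1} e_{3} + \frac{26993}{720} e_{2} e_{3} - \frac{249}{10} e_{1} e_{2} e_{3}


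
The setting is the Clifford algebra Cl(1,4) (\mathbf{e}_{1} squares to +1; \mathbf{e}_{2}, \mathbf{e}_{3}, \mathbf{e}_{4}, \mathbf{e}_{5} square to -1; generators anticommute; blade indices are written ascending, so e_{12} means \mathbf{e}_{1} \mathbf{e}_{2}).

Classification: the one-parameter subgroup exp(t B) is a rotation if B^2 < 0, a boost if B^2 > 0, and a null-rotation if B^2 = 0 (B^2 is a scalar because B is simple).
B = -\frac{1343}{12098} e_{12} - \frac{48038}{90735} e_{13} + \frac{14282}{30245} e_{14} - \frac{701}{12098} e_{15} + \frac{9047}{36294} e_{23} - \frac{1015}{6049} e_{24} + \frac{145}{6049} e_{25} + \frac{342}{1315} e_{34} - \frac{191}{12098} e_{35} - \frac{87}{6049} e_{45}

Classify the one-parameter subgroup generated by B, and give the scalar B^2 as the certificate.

B^2 term by term: the squares give (-\frac{1343}{12098})^2*(e_{12})^2 + (-\frac{48038}{90735})^2*(e_{13})^2 + (\frac{14282}{30245})^2*(e_{14})^2 + (-\frac{701}{12098})^2*(e_{15})^2 + (\frac{9047}{36294})^2*(e_{23})^2 + (-\frac{1015}{6049})^2*(e_{24})^2 + (\frac{145}{6049})^2*(e_{25})^2 + (\frac{342}{1315})^2*(e_{34})^2 + (-\frac{191}{12098})^2*(e_{35})^2 + (-\frac{87}{6049})^2*(e_{45})^2 = \frac{1803649}{146361604}*(+1) + \frac{2307649444}{8232840225}*(+1) + \frac{203975524}{914760025}*(+1) + \frac{491401}{146361604}*(+1) + \frac{81848209}{1317254436}*(-1) + \frac{1030225}{36590401}*(-1) + \frac{21025}{36590401}*(-1) + \frac{116964}{1729225}*(-1) + \frac{36481}{146361604}*(-1) + \frac{7569}{36590401}*(-1) = \frac{9}{25} (each basis 2-blade squares to minus the product of its generators' squares); cross terms between blades sharing an index anticommute and cancel; the commuting (index-disjoint) pairs give grade-4 terms 2*c*c'*(blade product), which cancel blade by blade — e_{1234}: -\frac{459306}{7954435} - \frac{19503428}{109771203} + \frac{129209254}{548856015} = 0; e_{1235}: \frac{256513}{73180802} + \frac{2786204}{109771203} - \frac{6341947}{219542406} = 0; e_{1245}: \frac{116841}{36590401} - \frac{828356}{36590401} + \frac{711515}{36590401} = 0; e_{1345}: \frac{2786204}{182952005} + \frac{2727862}{182952005} - \frac{239742}{7954435} = 0; e_{2345}: -\frac{262363}{36590401} - \frac{193865}{36590401} + \frac{19836}{1590887} = 0 — confirming B is simple. So B^2 = \frac{9}{25}.
Answer: boost, certificate B^2 = \frac{9}{25}. The invariant at work: B^2 = \frac{9}{25} is unchanged by conjugation, hence its sign classifies the subgroup whatever basis B is written in.


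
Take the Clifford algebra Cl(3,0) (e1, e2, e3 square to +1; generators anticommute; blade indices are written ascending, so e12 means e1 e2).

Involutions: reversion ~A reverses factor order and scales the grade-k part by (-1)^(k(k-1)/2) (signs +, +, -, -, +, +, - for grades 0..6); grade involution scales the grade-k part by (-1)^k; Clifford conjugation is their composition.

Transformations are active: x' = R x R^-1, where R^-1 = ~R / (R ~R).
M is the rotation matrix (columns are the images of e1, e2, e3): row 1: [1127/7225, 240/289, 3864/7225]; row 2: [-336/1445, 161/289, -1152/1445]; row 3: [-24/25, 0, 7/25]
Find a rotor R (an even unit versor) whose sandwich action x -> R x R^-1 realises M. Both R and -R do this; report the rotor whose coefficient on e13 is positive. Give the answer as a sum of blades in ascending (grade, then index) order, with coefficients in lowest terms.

Method: write R = a + b12*e12 + b13*e13 + b23*e23 with a^2 + b12^2 + b13^2 + b23^2 = 1 (so R^-1 = ~R). Expanding the columns R e_j ~R gives tr M = 4a^2 - 1 and, from the antisymmetric part, M21 - M12 = -4a*b12, M13 - M31 = 4a*b13, M32 - M23 = -4a*b23.
Here tr M = 287/289, so a^2 = (1 + tr M)/4 = 144/289 and a = ±12/17. Taking a = 12/17: M21 - M12 = -1536/1445, M13 - M31 = 432/289, M32 - M23 = 1152/1445, giving b12 = 32/85, b13 = 9/17, b23 = -24/85, i.e. R = 12/17 + 32/85*e12 + 9/17*e13 - 24/85*e23.
Its e13 coefficient is already positive.
Answer: 12/17 + 32/85*e12 + 9/17*e13 - 24/85*e23. Sheet selection: the two-to-one cover makes ±R indistinguishable at the matrix level (trace 287/289), so uniqueness comes from the required sign on e13.


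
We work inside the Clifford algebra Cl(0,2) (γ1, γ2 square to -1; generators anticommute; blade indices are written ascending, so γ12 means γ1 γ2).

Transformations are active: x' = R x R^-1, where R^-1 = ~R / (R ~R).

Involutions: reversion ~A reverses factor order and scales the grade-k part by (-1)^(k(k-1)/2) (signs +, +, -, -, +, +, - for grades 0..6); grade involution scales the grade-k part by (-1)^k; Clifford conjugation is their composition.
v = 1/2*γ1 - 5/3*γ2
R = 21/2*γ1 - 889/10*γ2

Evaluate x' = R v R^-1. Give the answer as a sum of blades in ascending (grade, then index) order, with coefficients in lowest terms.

~R = 21/2*γ1 - 889/10*γ2, and R ~R = -400673/50, so R^-1 = ~R / (-400673/50).
R v = -1841/12 + 539/20*γ12
Answer: -801/8177*γ1 - 85235/49062*γ2


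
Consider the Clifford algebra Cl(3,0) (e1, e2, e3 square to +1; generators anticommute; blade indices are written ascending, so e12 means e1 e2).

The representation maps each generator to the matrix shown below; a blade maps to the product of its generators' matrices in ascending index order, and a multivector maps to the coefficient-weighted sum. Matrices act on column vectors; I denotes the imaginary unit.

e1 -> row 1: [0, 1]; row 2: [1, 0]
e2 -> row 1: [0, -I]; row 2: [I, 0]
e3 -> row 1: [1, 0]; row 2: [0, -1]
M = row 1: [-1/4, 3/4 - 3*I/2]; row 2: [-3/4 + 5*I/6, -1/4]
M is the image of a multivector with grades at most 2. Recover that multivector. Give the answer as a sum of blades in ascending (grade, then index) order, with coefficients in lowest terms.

Method: 1, rho(e1), rho(e2), rho(e3) form a trace-orthogonal basis of the 2x2 complex matrices (tr(X Y) = 2 if X = Y, else 0), so M = m0*1 + m1*rho(e1) + m2*rho(e2) + m3*rho(e3) with m0 = tr(M)/2 = -1/4, m1 = tr(M rho(e1))/2 = -I/3, m2 = tr(M rho(e2))/2 = 7/6 + 3*I/4, m3 = tr(M rho(e3))/2 = 0.
Multiplying table entries, the bivector images are rho(e12) = I*rho(e3), rho(e13) = -I*rho(e2), rho(e23) = I*rho(e1); with real blade coefficients the real parts of m0..m3 are the coefficients of 1, e1, e2, e3 and the imaginary parts give the bivectors (e23: Im m1, e13: -Im m2, e12: Im m3).
Answer: -1/4 + 7/6*e2 - 3/4*e13 - 1/3*e23


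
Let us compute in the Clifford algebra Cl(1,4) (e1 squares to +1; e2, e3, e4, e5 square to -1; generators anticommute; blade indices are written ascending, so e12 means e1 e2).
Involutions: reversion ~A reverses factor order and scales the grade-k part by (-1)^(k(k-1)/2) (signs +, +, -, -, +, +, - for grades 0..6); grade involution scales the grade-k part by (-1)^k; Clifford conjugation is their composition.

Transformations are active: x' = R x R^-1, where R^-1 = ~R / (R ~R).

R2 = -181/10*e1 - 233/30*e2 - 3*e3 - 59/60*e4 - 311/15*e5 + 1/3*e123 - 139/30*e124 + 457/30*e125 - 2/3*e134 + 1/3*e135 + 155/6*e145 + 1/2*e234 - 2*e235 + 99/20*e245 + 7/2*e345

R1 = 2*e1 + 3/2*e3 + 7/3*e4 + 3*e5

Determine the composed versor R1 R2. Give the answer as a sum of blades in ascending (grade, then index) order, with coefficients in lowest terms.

Distribute over the terms of R1 (each basis-blade product reordered to ascending indices, repeated generators contracted through their squares):
(2*e1) R2 = -181/5 - 233/15*e12 - 6*e13 - 59/30*e14 - 622/15*e15 + 2/3*e23 - 139/15*e24 + 457/15*e25 - 4/3*e34 + 2/3*e35 + 155/3*e45 + e1234 - 4*e1235 + 99/10*e1245 + 7*e1345
(3/2*e3) R2 = 9/2 - 1/2*e12 + 543/20*e13 - e14 + 1/2*e15 + 233/20*e23 + 3/4*e24 - 3*e25 - 59/40*e34 - 311/10*e35 - 21/4*e45 - 139/20*e1234 + 457/20*e1235 - 155/4*e1345 - 297/40*e2345
(7/3*e4) R2 = 413/180 + 973/90*e12 + 14/9*e13 + 1267/30*e14 + 1085/18*e15 - 7/6*e23 + 1631/90*e24 + 231/20*e25 + 7*e34 + 49/6*e35 - 2177/45*e45 - 7/9*e1234 + 3199/90*e1245 + 7/9*e1345 - 14/3*e2345
(3*e5) R2 = 311/5 - 457/10*e12 - e13 - 155/2*e14 + 543/10*e15 + 6*e23 - 297/20*e24 + 233/10*e25 - 21/2*e34 + 9*e35 + 59/20*e45 - e1235 + 139/10*e1245 + 2*e1345 - 3/2*e2345
Summing the partial products and collecting blades:
Answer: 5903/180 - 4583/90*e12 + 3907/180*e13 - 1147/30*e14 + 1325/18*e15 + 343/20*e23 - 236/45*e24 + 3739/60*e25 - 757/120*e34 - 199/15*e35 + 89/90*e45 - 1211/180*e1234 + 357/20*e1235 + 5341/90*e1245 - 1043/36*e1345 - 1631/120*e2345


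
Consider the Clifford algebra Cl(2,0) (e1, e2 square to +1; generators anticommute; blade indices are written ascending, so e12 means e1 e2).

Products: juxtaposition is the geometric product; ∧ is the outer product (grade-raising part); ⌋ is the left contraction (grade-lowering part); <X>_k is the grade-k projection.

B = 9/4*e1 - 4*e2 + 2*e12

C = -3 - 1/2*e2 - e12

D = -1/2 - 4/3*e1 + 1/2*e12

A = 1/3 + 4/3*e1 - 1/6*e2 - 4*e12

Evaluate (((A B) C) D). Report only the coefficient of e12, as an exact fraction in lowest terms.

step 1: 35/3 + 205/12*e1 + 31/3*e2 - 103/24*e12
step 2: -1067/24 - 1861/48*e1 - 647/12*e2 - 22/3*e12
step 3: 11173/144 + 30419/288*e1 - 635/288*e2 - 13025/144*e12
Answer: -13025/144


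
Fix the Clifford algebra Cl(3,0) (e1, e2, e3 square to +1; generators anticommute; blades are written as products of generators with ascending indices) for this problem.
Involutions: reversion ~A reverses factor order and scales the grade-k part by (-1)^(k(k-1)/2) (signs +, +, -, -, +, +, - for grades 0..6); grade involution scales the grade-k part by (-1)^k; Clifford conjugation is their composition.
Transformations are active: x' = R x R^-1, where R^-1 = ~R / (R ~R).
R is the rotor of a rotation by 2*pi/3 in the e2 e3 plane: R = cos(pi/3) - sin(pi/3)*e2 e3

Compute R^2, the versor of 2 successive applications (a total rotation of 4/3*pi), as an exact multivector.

Rotor phase runs at HALF the rotation angle; powers of one rotor simply add phase, so after 2 steps in e2 e3 the phase is 2*pi/3 = 2*pi/3 and R^2 = cos(2*pi/3) - sin(2*pi/3)*e2 e3.
cos(2*pi/3) = -1/2 and sin(2*pi/3) = sqrt(3)/2, so R^2 = -1/2 - sqrt(3)/2*e2 e3. The net rotation is 4/3*pi; the rotor keeps the half-angle phase exactly.
Answer: -1/2 - sqrt(3)/2*e2 e3


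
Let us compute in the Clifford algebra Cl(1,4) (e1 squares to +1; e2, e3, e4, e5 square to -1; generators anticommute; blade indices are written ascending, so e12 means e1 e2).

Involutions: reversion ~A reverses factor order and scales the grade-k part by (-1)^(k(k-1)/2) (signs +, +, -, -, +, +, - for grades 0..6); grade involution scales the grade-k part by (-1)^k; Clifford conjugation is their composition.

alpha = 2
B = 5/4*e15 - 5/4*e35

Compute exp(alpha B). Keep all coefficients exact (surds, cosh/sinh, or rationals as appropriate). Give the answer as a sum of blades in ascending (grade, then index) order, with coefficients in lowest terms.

B^2 term by term: the squares give (5/4)^2*(e15)^2 + (-5/4)^2*(e35)^2 = 25/16*(+1) + 25/16*(-1) = 0 (each basis 2-blade squares to minus the product of its generators' squares); cross terms between blades sharing an index anticommute and cancel. So B^2 = 0.
B^2 = 0, so the series truncates immediately: exp(alpha B) = 1 + alpha B (parabolic case).
Answer: 1 + 5/2*e15 - 5/2*e35
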